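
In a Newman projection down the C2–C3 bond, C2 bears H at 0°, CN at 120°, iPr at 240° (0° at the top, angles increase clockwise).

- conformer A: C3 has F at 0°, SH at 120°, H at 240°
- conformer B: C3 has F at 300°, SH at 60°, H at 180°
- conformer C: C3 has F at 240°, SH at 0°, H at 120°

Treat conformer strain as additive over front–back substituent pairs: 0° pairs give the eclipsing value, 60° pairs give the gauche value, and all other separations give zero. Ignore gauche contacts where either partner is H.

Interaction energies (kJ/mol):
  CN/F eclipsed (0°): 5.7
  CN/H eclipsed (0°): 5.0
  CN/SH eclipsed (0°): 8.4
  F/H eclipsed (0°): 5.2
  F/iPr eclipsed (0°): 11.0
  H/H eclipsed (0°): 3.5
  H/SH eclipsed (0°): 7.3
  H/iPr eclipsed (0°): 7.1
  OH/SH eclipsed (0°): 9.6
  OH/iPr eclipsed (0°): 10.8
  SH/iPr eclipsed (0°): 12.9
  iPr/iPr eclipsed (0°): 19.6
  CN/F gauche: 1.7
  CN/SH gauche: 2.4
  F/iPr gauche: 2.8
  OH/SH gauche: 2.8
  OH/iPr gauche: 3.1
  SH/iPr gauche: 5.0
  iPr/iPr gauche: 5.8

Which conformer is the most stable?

B

A (eclipsed): H(0°)/F(0°) eclipsed 5.2; CN(120°)/SH(120°) eclipsed 8.4; iPr(240°)/H(240°) eclipsed 7.1 → 20.7 kJ/mol.
B (staggered): CN(120°)/SH(60°) gauche 2.4; iPr(240°)/F(300°) gauche 2.8 → 5.2 kJ/mol.
C (eclipsed): H(0°)/SH(0°) eclipsed 7.3; CN(120°)/H(120°) eclipsed 5.0; iPr(240°)/F(240°) eclipsed 11.0 → 23.3 kJ/mol.
B has the lowest total (5.2 kJ/mol).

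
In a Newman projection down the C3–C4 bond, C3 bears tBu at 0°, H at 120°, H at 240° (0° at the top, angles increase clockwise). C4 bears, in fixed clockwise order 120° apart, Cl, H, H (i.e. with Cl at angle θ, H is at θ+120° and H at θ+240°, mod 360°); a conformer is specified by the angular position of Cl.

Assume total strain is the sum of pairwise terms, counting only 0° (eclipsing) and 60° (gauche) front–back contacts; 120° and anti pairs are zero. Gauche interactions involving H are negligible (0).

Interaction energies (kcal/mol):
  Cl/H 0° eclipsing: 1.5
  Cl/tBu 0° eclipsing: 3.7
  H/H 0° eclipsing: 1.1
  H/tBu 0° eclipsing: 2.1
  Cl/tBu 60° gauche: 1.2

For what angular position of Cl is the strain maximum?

0°

Cl at 0° (eclipsed): tBu(0°)/Cl(0°) eclipsed 3.7; H(120°)/H(120°) eclipsed 1.1; H(240°)/H(240°) eclipsed 1.1 → 5.9 kcal/mol.
Cl at 60° (staggered): tBu(0°)/Cl(60°) gauche 1.2 → 1.2 kcal/mol.
Cl at 120° (eclipsed): tBu(0°)/H(0°) eclipsed 2.1; H(120°)/Cl(120°) eclipsed 1.5; H(240°)/H(240°) eclipsed 1.1 → 4.7 kcal/mol.
Cl at 180° (staggered): no non-H gauche contacts → 0.0 kcal/mol.
Cl at 240° (eclipsed): tBu(0°)/H(0°) eclipsed 2.1; H(120°)/H(120°) eclipsed 1.1; H(240°)/Cl(240°) eclipsed 1.5 → 4.7 kcal/mol.
Cl at 300° (staggered): tBu(0°)/Cl(300°) gauche 1.2 → 1.2 kcal/mol.
The maximum (5.9 kcal/mol) occurs with Cl at 0°.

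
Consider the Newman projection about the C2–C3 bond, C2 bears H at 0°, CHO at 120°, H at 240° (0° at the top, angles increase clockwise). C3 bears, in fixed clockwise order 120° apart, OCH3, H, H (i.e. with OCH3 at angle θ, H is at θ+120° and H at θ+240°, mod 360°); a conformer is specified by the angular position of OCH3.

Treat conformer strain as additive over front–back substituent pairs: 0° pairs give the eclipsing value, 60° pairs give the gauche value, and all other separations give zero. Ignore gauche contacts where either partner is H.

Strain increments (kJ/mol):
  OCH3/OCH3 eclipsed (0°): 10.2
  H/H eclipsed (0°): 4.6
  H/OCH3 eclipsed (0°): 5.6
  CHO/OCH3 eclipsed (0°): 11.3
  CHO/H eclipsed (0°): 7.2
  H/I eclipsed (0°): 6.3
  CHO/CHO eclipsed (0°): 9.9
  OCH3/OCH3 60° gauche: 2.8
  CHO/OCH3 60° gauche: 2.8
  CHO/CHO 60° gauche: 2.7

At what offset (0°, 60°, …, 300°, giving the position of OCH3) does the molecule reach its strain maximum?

120°

OCH3 at 0° is eclipsed. H at 0° is eclipsed with OCH3 at 0° (5.6); CHO at 120° is eclipsed with H at 120° (7.2); H at 240° is eclipsed with H at 240° (4.6). Total 17.4 kJ/mol.
OCH3 at 60° is staggered. CHO at 120° is gauche with OCH3 at 60° (2.8). Total 2.8 kJ/mol.
OCH3 at 120° is eclipsed. H at 0° is eclipsed with H at 0° (4.6); CHO at 120° is eclipsed with OCH3 at 120° (11.3); H at 240° is eclipsed with H at 240° (4.6). Total 20.5 kJ/mol.
OCH3 at 180° is staggered. CHO at 120° is gauche with OCH3 at 180° (2.8). Total 2.8 kJ/mol.
OCH3 at 240° is eclipsed. H at 0° is eclipsed with H at 0° (4.6); CHO at 120° is eclipsed with H at 120° (7.2); H at 240° is eclipsed with OCH3 at 240° (5.6). Total 17.4 kJ/mol.
OCH3 at 300° (staggered): no non-H gauche contacts → 0.0 kJ/mol.
The maximum (20.5 kJ/mol) occurs with OCH3 at 120°.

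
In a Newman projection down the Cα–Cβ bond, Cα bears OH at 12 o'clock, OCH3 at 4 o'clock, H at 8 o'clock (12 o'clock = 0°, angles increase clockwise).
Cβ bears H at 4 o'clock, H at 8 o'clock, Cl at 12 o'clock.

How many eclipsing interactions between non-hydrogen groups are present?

1

Non-H eclipsing pairs: OH(0°)/Cl(0°) — 1 interaction.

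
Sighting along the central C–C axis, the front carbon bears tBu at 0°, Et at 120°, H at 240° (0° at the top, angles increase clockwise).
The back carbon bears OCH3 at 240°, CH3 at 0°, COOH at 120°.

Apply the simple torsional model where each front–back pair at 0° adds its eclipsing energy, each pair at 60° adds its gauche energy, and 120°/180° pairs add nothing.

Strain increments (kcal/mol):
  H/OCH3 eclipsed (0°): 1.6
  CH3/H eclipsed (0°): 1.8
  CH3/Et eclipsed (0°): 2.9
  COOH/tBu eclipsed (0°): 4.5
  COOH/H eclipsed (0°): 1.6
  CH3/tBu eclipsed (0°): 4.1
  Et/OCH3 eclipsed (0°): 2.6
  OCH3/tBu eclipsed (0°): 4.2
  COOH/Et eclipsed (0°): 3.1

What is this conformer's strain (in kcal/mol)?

This conformer (eclipsed): tBu(0°)/CH3(0°) eclipsed 4.1; Et(120°)/COOH(120°) eclipsed 3.1; H(240°)/OCH3(240°) eclipsed 1.6 → 8.8 kcal/mol.

8.8 kcal/mol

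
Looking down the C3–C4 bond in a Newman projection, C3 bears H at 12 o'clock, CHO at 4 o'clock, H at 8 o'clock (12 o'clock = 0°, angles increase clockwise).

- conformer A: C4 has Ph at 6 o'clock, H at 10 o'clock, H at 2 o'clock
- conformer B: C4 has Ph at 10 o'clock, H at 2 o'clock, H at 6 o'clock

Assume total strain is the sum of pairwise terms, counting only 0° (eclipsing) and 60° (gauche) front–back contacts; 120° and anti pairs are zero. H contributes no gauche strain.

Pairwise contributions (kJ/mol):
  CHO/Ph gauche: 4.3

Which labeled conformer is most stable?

A is staggered. CHO at 120° is gauche with Ph at 180° (4.3). Total 4.3 kJ/mol.
B (staggered): no non-H gauche contacts → 0.0 kJ/mol.
B has the lowest total (0.0 kJ/mol).

B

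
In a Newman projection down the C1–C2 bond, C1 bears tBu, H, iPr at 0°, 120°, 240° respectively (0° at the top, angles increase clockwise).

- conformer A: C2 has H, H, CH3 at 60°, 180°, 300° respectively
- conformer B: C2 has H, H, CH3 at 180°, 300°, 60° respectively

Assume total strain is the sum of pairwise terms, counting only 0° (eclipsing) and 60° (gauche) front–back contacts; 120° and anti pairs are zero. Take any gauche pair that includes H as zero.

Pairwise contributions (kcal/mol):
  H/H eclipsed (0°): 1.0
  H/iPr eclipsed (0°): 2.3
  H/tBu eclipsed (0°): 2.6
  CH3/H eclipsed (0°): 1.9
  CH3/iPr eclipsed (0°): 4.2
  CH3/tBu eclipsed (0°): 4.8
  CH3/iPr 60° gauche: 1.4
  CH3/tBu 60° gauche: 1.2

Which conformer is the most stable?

A is staggered. tBu at 0° is gauche with CH3 at 300° (1.2); iPr at 240° is gauche with CH3 at 300° (1.4). Total 2.6 kcal/mol.
B is staggered. tBu at 0° is gauche with CH3 at 60° (1.2). Total 1.2 kcal/mol.
B has the lowest total (1.2 kcal/mol).

B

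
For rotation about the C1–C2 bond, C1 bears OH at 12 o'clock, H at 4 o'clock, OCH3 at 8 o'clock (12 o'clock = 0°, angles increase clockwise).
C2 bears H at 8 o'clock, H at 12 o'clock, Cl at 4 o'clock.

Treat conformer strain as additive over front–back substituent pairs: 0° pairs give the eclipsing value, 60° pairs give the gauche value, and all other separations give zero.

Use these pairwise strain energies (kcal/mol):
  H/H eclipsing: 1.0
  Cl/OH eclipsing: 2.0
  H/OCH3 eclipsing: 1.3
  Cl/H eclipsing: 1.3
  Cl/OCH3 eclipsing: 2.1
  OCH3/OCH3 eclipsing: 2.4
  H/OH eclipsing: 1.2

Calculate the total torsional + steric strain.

3.8 kcal/mol

This conformer (eclipsed): OH–H eclipsed, H–Cl eclipsed, OCH3–H eclipsed; 1.2 + 1.3 + 1.3 = 3.8 kcal/mol.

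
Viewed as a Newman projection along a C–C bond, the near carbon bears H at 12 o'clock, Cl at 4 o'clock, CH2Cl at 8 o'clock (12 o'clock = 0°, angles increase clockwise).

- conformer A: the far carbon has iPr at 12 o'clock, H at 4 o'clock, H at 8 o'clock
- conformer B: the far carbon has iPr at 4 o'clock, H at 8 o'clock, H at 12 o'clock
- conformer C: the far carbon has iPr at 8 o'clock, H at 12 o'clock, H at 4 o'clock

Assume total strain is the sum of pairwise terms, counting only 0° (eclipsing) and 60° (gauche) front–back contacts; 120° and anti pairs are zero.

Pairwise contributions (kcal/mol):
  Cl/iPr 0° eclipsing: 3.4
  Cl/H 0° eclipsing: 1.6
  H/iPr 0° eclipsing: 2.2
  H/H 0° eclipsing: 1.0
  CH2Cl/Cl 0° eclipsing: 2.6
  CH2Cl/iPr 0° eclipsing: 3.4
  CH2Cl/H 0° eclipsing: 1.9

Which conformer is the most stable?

A (eclipsed): H(0°)/iPr(0°) eclipsed 2.2; Cl(120°)/H(120°) eclipsed 1.6; CH2Cl(240°)/H(240°) eclipsed 1.9 → 5.7 kcal/mol.
B (eclipsed): H(0°)/H(0°) eclipsed 1.0; Cl(120°)/iPr(120°) eclipsed 3.4; CH2Cl(240°)/H(240°) eclipsed 1.9 → 6.3 kcal/mol.
C (eclipsed): H(0°)/H(0°) eclipsed 1.0; Cl(120°)/H(120°) eclipsed 1.6; CH2Cl(240°)/iPr(240°) eclipsed 3.4 → 6.0 kcal/mol.
A has the lowest total (5.7 kcal/mol).

A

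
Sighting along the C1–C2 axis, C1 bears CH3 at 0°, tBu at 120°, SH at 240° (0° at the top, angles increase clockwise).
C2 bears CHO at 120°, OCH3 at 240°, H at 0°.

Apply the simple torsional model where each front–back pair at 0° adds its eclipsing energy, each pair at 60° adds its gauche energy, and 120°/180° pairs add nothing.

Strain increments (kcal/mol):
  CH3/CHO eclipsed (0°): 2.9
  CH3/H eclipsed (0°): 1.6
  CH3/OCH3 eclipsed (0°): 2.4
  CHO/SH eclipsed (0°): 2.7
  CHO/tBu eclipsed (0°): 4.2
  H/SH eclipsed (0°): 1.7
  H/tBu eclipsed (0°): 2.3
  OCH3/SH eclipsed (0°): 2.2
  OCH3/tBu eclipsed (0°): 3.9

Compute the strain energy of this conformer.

This conformer is eclipsed. CH3 at 0° is eclipsed with H at 0° (1.6); tBu at 120° is eclipsed with CHO at 120° (4.2); SH at 240° is eclipsed with OCH3 at 240° (2.2). Total 8.0 kcal/mol.

8.0 kcal/mol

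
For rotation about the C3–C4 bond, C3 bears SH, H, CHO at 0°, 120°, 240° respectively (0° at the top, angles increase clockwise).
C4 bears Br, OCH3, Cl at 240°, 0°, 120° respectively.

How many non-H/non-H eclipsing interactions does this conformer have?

2

Non-H eclipsing pairs: SH(0°)/OCH3(0°); CHO(240°)/Br(240°) — 2 interactions.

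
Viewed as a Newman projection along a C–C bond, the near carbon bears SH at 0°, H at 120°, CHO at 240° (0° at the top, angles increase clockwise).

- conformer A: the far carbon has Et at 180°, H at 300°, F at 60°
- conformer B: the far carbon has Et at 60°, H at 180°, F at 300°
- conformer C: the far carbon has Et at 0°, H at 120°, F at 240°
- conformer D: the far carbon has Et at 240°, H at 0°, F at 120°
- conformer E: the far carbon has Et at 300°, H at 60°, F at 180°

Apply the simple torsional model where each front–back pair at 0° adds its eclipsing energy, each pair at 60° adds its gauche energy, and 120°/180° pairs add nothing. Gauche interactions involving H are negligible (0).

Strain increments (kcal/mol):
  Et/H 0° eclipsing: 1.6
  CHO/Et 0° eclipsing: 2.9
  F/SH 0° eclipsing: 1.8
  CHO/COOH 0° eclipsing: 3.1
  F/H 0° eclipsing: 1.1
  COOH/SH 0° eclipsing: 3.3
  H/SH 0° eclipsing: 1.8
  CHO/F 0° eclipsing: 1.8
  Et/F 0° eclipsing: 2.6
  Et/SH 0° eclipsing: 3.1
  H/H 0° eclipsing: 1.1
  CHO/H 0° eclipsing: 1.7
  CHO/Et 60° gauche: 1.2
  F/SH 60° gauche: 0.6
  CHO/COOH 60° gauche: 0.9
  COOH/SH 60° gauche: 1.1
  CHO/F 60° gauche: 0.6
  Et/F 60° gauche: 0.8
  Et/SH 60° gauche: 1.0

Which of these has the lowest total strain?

A is staggered. SH at 0° is gauche with F at 60° (0.6); CHO at 240° is gauche with Et at 180° (1.2). Total 1.8 kcal/mol.
B is staggered. SH at 0° is gauche with Et at 60° (1.0); SH at 0° is gauche with F at 300° (0.6); CHO at 240° is gauche with F at 300° (0.6). Total 2.2 kcal/mol.
C is eclipsed. SH at 0° is eclipsed with Et at 0° (3.1); H at 120° is eclipsed with H at 120° (1.1); CHO at 240° is eclipsed with F at 240° (1.8). Total 6.0 kcal/mol.
D is eclipsed. SH at 0° is eclipsed with H at 0° (1.8); H at 120° is eclipsed with F at 120° (1.1); CHO at 240° is eclipsed with Et at 240° (2.9). Total 5.8 kcal/mol.
E is staggered. SH at 0° is gauche with Et at 300° (1.0); CHO at 240° is gauche with Et at 300° (1.2); CHO at 240° is gauche with F at 180° (0.6). Total 2.8 kcal/mol.
A has the lowest total (1.8 kcal/mol).

A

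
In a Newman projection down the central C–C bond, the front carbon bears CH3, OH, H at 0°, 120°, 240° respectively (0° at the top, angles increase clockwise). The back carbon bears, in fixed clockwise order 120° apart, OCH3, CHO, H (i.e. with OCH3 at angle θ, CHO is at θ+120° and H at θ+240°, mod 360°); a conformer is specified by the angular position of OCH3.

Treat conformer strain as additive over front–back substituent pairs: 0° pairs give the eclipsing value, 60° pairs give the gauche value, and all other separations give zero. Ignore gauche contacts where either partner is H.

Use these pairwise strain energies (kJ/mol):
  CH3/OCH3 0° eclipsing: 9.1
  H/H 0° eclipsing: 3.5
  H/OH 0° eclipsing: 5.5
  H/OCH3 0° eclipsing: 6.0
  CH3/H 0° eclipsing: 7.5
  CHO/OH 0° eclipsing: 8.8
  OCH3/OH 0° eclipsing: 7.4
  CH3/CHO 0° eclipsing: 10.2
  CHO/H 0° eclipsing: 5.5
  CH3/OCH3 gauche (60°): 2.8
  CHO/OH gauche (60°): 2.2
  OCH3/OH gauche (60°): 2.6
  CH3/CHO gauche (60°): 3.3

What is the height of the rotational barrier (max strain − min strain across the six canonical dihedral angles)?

OCH3 at 0° is eclipsed. CH3 at 0° is eclipsed with OCH3 at 0° (9.1); OH at 120° is eclipsed with CHO at 120° (8.8); H at 240° is eclipsed with H at 240° (3.5). Total 21.4 kJ/mol.
OCH3 at 60° is staggered. CH3 at 0° is gauche with OCH3 at 60° (2.8); OH at 120° is gauche with OCH3 at 60° (2.6); OH at 120° is gauche with CHO at 180° (2.2). Total 7.6 kJ/mol.
OCH3 at 120° is eclipsed. CH3 at 0° is eclipsed with H at 0° (7.5); OH at 120° is eclipsed with OCH3 at 120° (7.4); H at 240° is eclipsed with CHO at 240° (5.5). Total 20.4 kJ/mol.
OCH3 at 180° is staggered. CH3 at 0° is gauche with CHO at 300° (3.3); OH at 120° is gauche with OCH3 at 180° (2.6). Total 5.9 kJ/mol.
OCH3 at 240° is eclipsed. CH3 at 0° is eclipsed with CHO at 0° (10.2); OH at 120° is eclipsed with H at 120° (5.5); H at 240° is eclipsed with OCH3 at 240° (6.0). Total 21.7 kJ/mol.
OCH3 at 300° is staggered. CH3 at 0° is gauche with OCH3 at 300° (2.8); CH3 at 0° is gauche with CHO at 60° (3.3); OH at 120° is gauche with CHO at 60° (2.2). Total 8.3 kJ/mol.
Max at 240° (21.7 kJ/mol), min at 180° (5.9 kJ/mol); barrier = 15.8 kJ/mol.

15.8 kJ/mol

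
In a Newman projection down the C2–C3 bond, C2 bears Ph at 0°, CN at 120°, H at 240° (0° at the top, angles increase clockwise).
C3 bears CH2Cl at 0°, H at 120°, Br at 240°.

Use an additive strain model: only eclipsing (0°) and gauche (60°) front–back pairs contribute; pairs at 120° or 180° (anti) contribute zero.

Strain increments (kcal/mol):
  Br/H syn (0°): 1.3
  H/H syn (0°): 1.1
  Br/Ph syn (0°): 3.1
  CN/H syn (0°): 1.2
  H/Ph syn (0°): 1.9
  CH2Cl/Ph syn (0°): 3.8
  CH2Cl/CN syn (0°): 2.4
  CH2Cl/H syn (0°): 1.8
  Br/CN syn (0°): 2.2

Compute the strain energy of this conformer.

This conformer is eclipsed. Ph at 0° is eclipsed with CH2Cl at 0° (3.8); CN at 120° is eclipsed with H at 120° (1.2); H at 240° is eclipsed with Br at 240° (1.3). Total 6.3 kcal/mol.

6.3 kcal/mol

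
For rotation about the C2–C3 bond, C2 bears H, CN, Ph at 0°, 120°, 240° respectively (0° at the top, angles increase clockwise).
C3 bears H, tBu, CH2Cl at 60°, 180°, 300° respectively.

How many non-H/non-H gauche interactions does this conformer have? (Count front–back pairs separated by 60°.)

Non-H gauche pairs: CN(120°)/tBu(180°); Ph(240°)/tBu(180°); Ph(240°)/CH2Cl(300°) — 3 interactions.

3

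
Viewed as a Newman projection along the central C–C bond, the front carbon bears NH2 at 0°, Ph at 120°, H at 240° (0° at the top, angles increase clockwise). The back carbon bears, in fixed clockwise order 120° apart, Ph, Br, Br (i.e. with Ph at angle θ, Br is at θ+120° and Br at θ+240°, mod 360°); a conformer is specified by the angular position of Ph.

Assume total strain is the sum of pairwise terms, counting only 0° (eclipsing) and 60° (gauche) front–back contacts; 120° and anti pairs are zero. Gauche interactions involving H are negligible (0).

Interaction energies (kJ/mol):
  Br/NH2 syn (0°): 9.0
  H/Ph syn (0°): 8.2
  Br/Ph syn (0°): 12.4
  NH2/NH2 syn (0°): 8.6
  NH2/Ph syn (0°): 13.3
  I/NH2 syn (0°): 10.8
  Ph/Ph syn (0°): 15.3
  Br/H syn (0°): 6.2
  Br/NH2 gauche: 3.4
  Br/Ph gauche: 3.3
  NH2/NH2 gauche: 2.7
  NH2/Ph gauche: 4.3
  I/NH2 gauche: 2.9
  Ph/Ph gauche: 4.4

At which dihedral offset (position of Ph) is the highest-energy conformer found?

Ph at 0° is eclipsed. NH2 at 0° is eclipsed with Ph at 0° (13.3); Ph at 120° is eclipsed with Br at 120° (12.4); H at 240° is eclipsed with Br at 240° (6.2). Total 31.9 kJ/mol.
Ph at 60° is staggered. NH2 at 0° is gauche with Ph at 60° (4.3); NH2 at 0° is gauche with Br at 300° (3.4); Ph at 120° is gauche with Ph at 60° (4.4); Ph at 120° is gauche with Br at 180° (3.3). Total 15.4 kJ/mol.
Ph at 120° is eclipsed. NH2 at 0° is eclipsed with Br at 0° (9.0); Ph at 120° is eclipsed with Ph at 120° (15.3); H at 240° is eclipsed with Br at 240° (6.2). Total 30.5 kJ/mol.
Ph at 180° is staggered. NH2 at 0° is gauche with Br at 300° (3.4); NH2 at 0° is gauche with Br at 60° (3.4); Ph at 120° is gauche with Ph at 180° (4.4); Ph at 120° is gauche with Br at 60° (3.3). Total 14.5 kJ/mol.
Ph at 240° is eclipsed. NH2 at 0° is eclipsed with Br at 0° (9.0); Ph at 120° is eclipsed with Br at 120° (12.4); H at 240° is eclipsed with Ph at 240° (8.2). Total 29.6 kJ/mol.
Ph at 300° is staggered. NH2 at 0° is gauche with Ph at 300° (4.3); NH2 at 0° is gauche with Br at 60° (3.4); Ph at 120° is gauche with Br at 60° (3.3); Ph at 120° is gauche with Br at 180° (3.3). Total 14.3 kJ/mol.
The maximum (31.9 kJ/mol) occurs with Ph at 0°.

0°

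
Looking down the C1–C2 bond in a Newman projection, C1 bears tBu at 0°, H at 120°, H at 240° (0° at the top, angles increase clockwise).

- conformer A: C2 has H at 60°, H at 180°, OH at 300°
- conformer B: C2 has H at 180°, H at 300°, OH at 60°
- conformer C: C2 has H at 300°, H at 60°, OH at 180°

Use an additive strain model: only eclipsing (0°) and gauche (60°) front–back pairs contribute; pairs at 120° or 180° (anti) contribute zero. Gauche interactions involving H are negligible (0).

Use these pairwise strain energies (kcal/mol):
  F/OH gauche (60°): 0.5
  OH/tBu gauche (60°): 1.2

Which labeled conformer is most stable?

C

A is staggered. tBu at 0° is gauche with OH at 300° (1.2). Total 1.2 kcal/mol.
B is staggered. tBu at 0° is gauche with OH at 60° (1.2). Total 1.2 kcal/mol.
C (staggered): no non-H gauche contacts → 0.0 kcal/mol.
C has the lowest total (0.0 kcal/mol).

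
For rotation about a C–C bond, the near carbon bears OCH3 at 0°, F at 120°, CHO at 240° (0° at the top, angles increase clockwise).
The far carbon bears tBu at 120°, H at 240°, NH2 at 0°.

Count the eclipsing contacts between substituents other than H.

Non-H eclipsing pairs: OCH3(0°)/NH2(0°); F(120°)/tBu(120°) — 2 interactions.

2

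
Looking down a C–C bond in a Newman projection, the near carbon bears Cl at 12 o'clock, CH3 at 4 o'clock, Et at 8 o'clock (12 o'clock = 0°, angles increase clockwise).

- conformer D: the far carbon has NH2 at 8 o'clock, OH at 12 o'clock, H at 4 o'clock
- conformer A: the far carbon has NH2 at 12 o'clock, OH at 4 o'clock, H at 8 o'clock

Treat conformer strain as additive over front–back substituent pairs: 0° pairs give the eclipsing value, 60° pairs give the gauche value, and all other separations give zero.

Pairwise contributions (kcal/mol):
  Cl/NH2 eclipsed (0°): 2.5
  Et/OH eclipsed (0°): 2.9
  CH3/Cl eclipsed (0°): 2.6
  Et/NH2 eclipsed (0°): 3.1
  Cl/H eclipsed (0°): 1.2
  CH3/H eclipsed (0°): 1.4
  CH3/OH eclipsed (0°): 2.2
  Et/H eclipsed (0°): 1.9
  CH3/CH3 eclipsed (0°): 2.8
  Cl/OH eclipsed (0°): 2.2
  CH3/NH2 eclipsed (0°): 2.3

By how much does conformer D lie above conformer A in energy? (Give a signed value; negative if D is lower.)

+0.1 kcal/mol

D is eclipsed. Cl at 0° is eclipsed with OH at 0° (2.2); CH3 at 120° is eclipsed with H at 120° (1.4); Et at 240° is eclipsed with NH2 at 240° (3.1). Total 6.7 kcal/mol.
A is eclipsed. Cl at 0° is eclipsed with NH2 at 0° (2.5); CH3 at 120° is eclipsed with OH at 120° (2.2); Et at 240° is eclipsed with H at 240° (1.9). Total 6.6 kcal/mol.
E(D) − E(A) = 6.7 − 6.6 = +0.1 kcal/mol.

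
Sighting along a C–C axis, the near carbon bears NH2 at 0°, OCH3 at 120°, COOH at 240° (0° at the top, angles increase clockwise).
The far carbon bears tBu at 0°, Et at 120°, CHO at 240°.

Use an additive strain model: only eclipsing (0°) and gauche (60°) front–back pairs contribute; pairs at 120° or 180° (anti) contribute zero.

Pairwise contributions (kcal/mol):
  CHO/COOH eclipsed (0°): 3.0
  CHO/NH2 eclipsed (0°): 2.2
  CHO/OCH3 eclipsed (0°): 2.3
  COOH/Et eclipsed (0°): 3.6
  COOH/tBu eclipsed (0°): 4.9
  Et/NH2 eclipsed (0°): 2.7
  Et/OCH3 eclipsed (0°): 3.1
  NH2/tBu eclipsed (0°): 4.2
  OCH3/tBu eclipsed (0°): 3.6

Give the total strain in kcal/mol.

This conformer is eclipsed. NH2 at 0° is eclipsed with tBu at 0° (4.2); OCH3 at 120° is eclipsed with Et at 120° (3.1); COOH at 240° is eclipsed with CHO at 240° (3.0). Total 10.3 kcal/mol.

10.3 kcal/mol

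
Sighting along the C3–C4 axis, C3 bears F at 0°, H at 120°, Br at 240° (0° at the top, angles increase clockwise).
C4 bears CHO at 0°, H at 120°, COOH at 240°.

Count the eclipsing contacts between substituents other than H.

Non-H eclipsing pairs: F(0°)/CHO(0°); Br(240°)/COOH(240°) — 2 interactions.

2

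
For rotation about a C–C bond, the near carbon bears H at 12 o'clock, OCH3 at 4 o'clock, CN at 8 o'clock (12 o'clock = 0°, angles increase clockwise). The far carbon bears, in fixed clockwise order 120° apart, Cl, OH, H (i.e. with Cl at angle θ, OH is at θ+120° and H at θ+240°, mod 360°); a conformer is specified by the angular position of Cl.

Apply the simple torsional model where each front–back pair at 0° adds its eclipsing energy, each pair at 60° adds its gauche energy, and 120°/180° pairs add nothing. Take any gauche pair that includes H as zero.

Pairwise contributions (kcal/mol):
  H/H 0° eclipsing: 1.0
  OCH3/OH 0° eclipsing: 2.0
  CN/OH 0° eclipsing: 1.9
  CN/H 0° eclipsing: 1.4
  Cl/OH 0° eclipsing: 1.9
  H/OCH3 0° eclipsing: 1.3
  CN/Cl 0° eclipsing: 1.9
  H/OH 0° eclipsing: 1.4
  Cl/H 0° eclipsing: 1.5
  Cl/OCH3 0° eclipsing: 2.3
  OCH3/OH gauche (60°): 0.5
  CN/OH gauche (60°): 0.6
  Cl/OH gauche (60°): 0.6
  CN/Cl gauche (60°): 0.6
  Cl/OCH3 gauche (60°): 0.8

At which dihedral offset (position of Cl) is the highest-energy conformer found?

120°

Cl at 0° (eclipsed): H(0°)/Cl(0°) eclipsed 1.5; OCH3(120°)/OH(120°) eclipsed 2.0; CN(240°)/H(240°) eclipsed 1.4 → 4.9 kcal/mol.
Cl at 60° (staggered): OCH3(120°)/Cl(60°) gauche 0.8; OCH3(120°)/OH(180°) gauche 0.5; CN(240°)/OH(180°) gauche 0.6 → 1.9 kcal/mol.
Cl at 120° (eclipsed): H(0°)/H(0°) eclipsed 1.0; OCH3(120°)/Cl(120°) eclipsed 2.3; CN(240°)/OH(240°) eclipsed 1.9 → 5.2 kcal/mol.
Cl at 180° (staggered): OCH3(120°)/Cl(180°) gauche 0.8; CN(240°)/Cl(180°) gauche 0.6; CN(240°)/OH(300°) gauche 0.6 → 2.0 kcal/mol.
Cl at 240° (eclipsed): H(0°)/OH(0°) eclipsed 1.4; OCH3(120°)/H(120°) eclipsed 1.3; CN(240°)/Cl(240°) eclipsed 1.9 → 4.6 kcal/mol.
Cl at 300° (staggered): OCH3(120°)/OH(60°) gauche 0.5; CN(240°)/Cl(300°) gauche 0.6 → 1.1 kcal/mol.
The maximum (5.2 kcal/mol) occurs with Cl at 120°.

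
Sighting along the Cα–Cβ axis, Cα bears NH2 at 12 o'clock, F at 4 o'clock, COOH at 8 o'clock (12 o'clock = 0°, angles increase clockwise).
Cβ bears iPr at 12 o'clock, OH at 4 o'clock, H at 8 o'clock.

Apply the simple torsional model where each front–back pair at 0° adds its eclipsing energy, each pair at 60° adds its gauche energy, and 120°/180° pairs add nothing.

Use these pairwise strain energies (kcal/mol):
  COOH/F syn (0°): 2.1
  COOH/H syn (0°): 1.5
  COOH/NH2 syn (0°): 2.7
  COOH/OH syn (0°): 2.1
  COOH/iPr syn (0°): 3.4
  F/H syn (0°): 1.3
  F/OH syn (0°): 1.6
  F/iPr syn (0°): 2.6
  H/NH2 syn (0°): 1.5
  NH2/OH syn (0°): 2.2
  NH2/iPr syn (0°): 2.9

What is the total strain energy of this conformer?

This conformer (eclipsed): NH2(0°)/iPr(0°) eclipsed 2.9; F(120°)/OH(120°) eclipsed 1.6; COOH(240°)/H(240°) eclipsed 1.5 → 6.0 kcal/mol.

6.0 kcal/mol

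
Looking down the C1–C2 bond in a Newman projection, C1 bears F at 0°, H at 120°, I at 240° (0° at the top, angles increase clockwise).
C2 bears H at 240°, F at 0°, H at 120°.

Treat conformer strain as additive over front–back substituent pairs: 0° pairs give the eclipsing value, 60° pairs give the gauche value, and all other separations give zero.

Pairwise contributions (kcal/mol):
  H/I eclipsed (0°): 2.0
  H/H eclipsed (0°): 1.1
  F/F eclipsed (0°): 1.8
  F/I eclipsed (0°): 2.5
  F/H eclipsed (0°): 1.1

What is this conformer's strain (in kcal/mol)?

This conformer (eclipsed): F(0°)/F(0°) eclipsed 1.8; H(120°)/H(120°) eclipsed 1.1; I(240°)/H(240°) eclipsed 2.0 → 4.9 kcal/mol.

4.9 kcal/mol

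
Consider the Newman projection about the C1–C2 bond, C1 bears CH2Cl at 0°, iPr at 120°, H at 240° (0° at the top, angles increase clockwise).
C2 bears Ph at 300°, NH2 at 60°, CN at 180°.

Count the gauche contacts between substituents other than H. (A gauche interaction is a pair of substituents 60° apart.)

Non-H gauche pairs: CH2Cl(0°)/Ph(300°); CH2Cl(0°)/NH2(60°); iPr(120°)/NH2(60°); iPr(120°)/CN(180°) — 4 interactions.

4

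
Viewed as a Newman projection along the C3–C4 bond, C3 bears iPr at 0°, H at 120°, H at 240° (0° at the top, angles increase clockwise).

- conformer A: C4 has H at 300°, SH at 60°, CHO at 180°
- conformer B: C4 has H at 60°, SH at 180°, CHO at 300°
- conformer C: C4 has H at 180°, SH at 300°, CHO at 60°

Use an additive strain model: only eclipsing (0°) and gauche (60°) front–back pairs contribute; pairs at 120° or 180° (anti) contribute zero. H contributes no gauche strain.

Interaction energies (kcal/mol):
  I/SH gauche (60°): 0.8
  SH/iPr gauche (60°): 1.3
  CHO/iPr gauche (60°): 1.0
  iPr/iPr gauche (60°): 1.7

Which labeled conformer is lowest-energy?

B

A (staggered): iPr(0°)/SH(60°) gauche 1.3 → 1.3 kcal/mol.
B (staggered): iPr(0°)/CHO(300°) gauche 1.0 → 1.0 kcal/mol.
C (staggered): iPr(0°)/SH(300°) gauche 1.3; iPr(0°)/CHO(60°) gauche 1.0 → 2.3 kcal/mol.
B has the lowest total (1.0 kcal/mol).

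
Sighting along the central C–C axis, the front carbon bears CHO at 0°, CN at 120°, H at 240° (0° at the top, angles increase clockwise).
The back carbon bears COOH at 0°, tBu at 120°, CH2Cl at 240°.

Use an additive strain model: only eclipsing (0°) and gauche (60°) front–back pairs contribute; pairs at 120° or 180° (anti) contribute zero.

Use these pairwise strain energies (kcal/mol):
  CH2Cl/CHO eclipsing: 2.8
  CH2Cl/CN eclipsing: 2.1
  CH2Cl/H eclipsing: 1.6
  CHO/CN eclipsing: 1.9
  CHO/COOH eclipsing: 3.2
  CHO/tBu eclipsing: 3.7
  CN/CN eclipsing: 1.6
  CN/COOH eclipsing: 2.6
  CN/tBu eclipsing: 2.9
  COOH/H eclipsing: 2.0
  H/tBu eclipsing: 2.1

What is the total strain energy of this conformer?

This conformer (eclipsed): CHO(0°)/COOH(0°) eclipsed 3.2; CN(120°)/tBu(120°) eclipsed 2.9; H(240°)/CH2Cl(240°) eclipsed 1.6 → 7.7 kcal/mol.

7.7 kcal/mol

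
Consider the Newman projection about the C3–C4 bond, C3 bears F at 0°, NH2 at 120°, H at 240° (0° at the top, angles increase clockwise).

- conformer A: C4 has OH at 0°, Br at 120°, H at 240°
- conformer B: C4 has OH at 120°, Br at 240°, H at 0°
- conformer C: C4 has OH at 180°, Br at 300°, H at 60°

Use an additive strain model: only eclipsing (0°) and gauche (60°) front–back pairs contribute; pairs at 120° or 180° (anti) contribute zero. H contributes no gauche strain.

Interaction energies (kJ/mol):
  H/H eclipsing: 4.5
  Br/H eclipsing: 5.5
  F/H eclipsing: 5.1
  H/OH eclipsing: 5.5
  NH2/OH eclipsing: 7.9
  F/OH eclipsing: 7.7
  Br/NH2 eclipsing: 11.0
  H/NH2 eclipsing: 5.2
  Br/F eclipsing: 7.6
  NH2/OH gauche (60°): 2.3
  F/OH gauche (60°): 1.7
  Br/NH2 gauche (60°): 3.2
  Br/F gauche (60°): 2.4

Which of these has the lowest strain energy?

C

A is eclipsed. F at 0° is eclipsed with OH at 0° (7.7); NH2 at 120° is eclipsed with Br at 120° (11.0); H at 240° is eclipsed with H at 240° (4.5). Total 23.2 kJ/mol.
B is eclipsed. F at 0° is eclipsed with H at 0° (5.1); NH2 at 120° is eclipsed with OH at 120° (7.9); H at 240° is eclipsed with Br at 240° (5.5). Total 18.5 kJ/mol.
C is staggered. F at 0° is gauche with Br at 300° (2.4); NH2 at 120° is gauche with OH at 180° (2.3). Total 4.7 kJ/mol.
C has the lowest total (4.7 kJ/mol).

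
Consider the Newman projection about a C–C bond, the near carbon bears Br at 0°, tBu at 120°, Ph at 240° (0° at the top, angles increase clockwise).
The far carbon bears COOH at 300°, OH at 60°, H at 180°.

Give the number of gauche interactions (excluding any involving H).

4

Non-H gauche pairs: Br(0°)/COOH(300°); Br(0°)/OH(60°); tBu(120°)/OH(60°); Ph(240°)/COOH(300°) — 4 interactions.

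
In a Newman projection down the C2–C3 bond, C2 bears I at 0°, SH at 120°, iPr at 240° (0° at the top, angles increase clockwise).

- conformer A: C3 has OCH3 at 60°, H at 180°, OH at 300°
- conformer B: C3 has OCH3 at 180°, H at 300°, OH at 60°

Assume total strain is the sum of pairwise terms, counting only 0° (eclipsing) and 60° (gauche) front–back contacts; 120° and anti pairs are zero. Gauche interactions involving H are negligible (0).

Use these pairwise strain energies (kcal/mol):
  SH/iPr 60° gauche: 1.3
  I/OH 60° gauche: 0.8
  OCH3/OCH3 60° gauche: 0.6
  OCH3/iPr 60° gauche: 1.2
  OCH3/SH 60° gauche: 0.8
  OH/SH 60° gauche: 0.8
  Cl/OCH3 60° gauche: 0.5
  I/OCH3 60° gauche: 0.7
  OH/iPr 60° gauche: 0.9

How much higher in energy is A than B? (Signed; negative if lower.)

A is staggered. I at 0° is gauche with OCH3 at 60° (0.7); I at 0° is gauche with OH at 300° (0.8); SH at 120° is gauche with OCH3 at 60° (0.8); iPr at 240° is gauche with OH at 300° (0.9). Total 3.2 kcal/mol.
B is staggered. I at 0° is gauche with OH at 60° (0.8); SH at 120° is gauche with OCH3 at 180° (0.8); SH at 120° is gauche with OH at 60° (0.8); iPr at 240° is gauche with OCH3 at 180° (1.2). Total 3.6 kcal/mol.
E(A) − E(B) = 3.2 − 3.6 = -0.4 kcal/mol.

-0.4 kcal/mol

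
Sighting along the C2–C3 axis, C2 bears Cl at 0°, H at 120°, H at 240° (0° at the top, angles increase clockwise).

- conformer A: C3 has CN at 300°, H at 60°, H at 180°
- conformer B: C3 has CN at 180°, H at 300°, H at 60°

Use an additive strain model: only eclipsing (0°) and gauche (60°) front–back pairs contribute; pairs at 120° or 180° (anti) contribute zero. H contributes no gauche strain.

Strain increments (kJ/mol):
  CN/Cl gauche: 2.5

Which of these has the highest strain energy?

A

A (staggered): Cl(0°)/CN(300°) gauche 2.5 → 2.5 kJ/mol.
B (staggered): no non-H gauche contacts → 0.0 kJ/mol.
A has the highest total (2.5 kJ/mol).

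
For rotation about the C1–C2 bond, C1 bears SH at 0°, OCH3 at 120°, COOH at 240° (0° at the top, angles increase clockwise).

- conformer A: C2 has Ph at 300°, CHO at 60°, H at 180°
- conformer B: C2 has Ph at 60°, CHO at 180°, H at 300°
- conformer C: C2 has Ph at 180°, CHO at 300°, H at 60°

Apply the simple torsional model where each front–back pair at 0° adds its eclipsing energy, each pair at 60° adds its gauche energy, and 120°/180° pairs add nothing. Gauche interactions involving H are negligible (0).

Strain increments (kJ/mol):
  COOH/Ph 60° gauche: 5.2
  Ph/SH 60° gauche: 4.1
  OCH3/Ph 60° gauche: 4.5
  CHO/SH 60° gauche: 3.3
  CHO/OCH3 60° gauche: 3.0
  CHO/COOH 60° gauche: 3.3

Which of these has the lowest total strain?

B

A (staggered): SH(0°)/Ph(300°) gauche 4.1; SH(0°)/CHO(60°) gauche 3.3; OCH3(120°)/CHO(60°) gauche 3.0; COOH(240°)/Ph(300°) gauche 5.2 → 15.6 kJ/mol.
B (staggered): SH(0°)/Ph(60°) gauche 4.1; OCH3(120°)/Ph(60°) gauche 4.5; OCH3(120°)/CHO(180°) gauche 3.0; COOH(240°)/CHO(180°) gauche 3.3 → 14.9 kJ/mol.
C (staggered): SH(0°)/CHO(300°) gauche 3.3; OCH3(120°)/Ph(180°) gauche 4.5; COOH(240°)/Ph(180°) gauche 5.2; COOH(240°)/CHO(300°) gauche 3.3 → 16.3 kJ/mol.
B has the lowest total (14.9 kJ/mol).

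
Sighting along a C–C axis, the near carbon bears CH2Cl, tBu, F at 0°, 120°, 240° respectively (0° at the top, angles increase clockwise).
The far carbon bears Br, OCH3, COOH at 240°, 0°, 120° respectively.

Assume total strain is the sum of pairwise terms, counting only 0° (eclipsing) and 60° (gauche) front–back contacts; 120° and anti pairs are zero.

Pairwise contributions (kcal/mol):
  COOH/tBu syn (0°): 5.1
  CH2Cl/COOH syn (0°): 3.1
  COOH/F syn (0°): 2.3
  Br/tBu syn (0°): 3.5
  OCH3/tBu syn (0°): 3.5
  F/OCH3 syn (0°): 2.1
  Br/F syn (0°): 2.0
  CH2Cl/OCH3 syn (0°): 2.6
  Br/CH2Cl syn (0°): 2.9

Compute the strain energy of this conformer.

This conformer (eclipsed): CH2Cl(0°)/OCH3(0°) eclipsed 2.6; tBu(120°)/COOH(120°) eclipsed 5.1; F(240°)/Br(240°) eclipsed 2.0 → 9.7 kcal/mol.

9.7 kcal/mol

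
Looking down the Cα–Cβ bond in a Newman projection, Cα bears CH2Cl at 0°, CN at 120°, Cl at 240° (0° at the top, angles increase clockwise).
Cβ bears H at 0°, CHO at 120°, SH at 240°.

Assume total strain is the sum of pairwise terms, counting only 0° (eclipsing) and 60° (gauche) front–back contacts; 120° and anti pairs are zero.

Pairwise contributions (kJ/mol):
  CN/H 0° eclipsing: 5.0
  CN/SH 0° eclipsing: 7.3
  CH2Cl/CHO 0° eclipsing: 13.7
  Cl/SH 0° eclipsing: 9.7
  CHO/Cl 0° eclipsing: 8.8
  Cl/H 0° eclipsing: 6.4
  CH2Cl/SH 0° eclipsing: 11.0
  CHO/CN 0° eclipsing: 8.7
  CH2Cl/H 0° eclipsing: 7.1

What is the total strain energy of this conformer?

This conformer is eclipsed. CH2Cl at 0° is eclipsed with H at 0° (7.1); CN at 120° is eclipsed with CHO at 120° (8.7); Cl at 240° is eclipsed with SH at 240° (9.7). Total 25.5 kJ/mol.

25.5 kJ/mol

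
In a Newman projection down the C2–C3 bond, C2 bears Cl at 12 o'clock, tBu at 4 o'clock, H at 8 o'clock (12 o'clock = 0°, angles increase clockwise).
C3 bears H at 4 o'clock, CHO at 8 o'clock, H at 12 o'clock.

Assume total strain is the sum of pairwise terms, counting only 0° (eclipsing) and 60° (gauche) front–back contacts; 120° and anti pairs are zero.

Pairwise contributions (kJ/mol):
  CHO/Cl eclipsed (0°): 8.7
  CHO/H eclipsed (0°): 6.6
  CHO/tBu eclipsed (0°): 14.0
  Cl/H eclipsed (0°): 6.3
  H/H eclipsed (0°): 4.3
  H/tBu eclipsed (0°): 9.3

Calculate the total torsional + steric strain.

This conformer (eclipsed): Cl(0°)/H(0°) eclipsed 6.3; tBu(120°)/H(120°) eclipsed 9.3; H(240°)/CHO(240°) eclipsed 6.6 → 22.2 kJ/mol.

22.2 kJ/mol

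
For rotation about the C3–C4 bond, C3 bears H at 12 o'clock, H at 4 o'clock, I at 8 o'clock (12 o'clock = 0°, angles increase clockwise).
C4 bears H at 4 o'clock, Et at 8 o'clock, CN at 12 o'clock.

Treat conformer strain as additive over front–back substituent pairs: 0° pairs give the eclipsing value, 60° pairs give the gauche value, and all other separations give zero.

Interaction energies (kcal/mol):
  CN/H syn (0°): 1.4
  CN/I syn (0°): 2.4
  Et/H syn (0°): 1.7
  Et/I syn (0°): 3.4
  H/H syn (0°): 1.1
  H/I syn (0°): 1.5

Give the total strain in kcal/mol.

5.9 kcal/mol

This conformer (eclipsed): H(0°)/CN(0°) eclipsed 1.4; H(120°)/H(120°) eclipsed 1.1; I(240°)/Et(240°) eclipsed 3.4 → 5.9 kcal/mol.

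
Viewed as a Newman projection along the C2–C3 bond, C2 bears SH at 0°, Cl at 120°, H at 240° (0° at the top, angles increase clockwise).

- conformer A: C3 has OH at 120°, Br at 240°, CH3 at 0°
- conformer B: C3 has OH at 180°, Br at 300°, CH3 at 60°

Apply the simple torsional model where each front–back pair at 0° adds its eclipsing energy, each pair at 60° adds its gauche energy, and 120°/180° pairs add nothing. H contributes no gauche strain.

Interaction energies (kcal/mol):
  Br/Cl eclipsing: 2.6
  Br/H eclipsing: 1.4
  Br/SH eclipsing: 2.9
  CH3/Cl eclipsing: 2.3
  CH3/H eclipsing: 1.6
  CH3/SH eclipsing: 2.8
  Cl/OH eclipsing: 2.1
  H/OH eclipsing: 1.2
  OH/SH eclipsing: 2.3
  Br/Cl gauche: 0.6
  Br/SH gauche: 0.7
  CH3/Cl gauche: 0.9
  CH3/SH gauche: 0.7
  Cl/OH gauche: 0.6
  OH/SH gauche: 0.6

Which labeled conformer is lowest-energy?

A (eclipsed): SH–CH3 eclipsed, Cl–OH eclipsed, H–Br eclipsed; 2.8 + 2.1 + 1.4 = 6.3 kcal/mol.
B (staggered): SH–Br gauche, SH–CH3 gauche, Cl–OH gauche, Cl–CH3 gauche; 0.7 + 0.7 + 0.6 + 0.9 = 2.9 kcal/mol.
B has the lowest total (2.9 kcal/mol).

B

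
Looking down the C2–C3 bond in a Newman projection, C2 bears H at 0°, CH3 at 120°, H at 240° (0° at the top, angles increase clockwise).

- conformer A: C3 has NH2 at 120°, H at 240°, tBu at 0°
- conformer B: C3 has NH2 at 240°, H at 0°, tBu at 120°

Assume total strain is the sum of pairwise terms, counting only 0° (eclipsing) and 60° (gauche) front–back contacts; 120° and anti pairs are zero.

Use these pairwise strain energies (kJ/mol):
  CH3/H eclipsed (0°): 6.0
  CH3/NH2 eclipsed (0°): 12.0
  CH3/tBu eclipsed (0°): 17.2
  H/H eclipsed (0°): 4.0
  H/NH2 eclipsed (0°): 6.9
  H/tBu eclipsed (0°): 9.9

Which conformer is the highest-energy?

A (eclipsed): H(0°)/tBu(0°) eclipsed 9.9; CH3(120°)/NH2(120°) eclipsed 12.0; H(240°)/H(240°) eclipsed 4.0 → 25.9 kJ/mol.
B (eclipsed): H(0°)/H(0°) eclipsed 4.0; CH3(120°)/tBu(120°) eclipsed 17.2; H(240°)/NH2(240°) eclipsed 6.9 → 28.1 kJ/mol.
B has the highest total (28.1 kJ/mol).

B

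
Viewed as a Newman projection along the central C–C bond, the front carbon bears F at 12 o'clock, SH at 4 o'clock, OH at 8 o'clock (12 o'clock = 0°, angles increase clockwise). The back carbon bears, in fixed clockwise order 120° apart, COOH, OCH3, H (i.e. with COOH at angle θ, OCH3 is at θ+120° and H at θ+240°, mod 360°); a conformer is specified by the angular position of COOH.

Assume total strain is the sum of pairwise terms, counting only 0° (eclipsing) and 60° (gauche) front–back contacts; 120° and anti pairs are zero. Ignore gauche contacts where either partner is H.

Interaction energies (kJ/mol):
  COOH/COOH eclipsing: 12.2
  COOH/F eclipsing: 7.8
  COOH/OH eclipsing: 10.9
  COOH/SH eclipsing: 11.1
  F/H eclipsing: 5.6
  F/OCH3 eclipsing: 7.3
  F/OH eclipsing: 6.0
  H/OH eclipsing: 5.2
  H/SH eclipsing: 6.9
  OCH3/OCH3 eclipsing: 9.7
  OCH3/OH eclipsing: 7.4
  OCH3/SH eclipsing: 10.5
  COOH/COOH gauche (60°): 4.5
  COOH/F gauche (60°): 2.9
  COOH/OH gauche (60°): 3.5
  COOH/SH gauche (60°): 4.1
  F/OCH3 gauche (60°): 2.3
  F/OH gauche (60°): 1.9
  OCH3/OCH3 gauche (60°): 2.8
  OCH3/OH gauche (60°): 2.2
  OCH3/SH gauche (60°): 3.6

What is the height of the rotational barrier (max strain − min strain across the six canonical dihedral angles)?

13.0 kJ/mol

COOH at 0° (eclipsed): F–COOH eclipsed, SH–OCH3 eclipsed, OH–H eclipsed; 7.8 + 10.5 + 5.2 = 23.5 kJ/mol.
COOH at 60° (staggered): F–COOH gauche, SH–COOH gauche, SH–OCH3 gauche, OH–OCH3 gauche; 2.9 + 4.1 + 3.6 + 2.2 = 12.8 kJ/mol.
COOH at 120° (eclipsed): F–H eclipsed, SH–COOH eclipsed, OH–OCH3 eclipsed; 5.6 + 11.1 + 7.4 = 24.1 kJ/mol.
COOH at 180° (staggered): F–OCH3 gauche, SH–COOH gauche, OH–COOH gauche, OH–OCH3 gauche; 2.3 + 4.1 + 3.5 + 2.2 = 12.1 kJ/mol.
COOH at 240° (eclipsed): F–OCH3 eclipsed, SH–H eclipsed, OH–COOH eclipsed; 7.3 + 6.9 + 10.9 = 25.1 kJ/mol.
COOH at 300° (staggered): F–COOH gauche, F–OCH3 gauche, SH–OCH3 gauche, OH–COOH gauche; 2.9 + 2.3 + 3.6 + 3.5 = 12.3 kJ/mol.
Max at 240° (25.1 kJ/mol), min at 180° (12.1 kJ/mol); barrier = 13.0 kJ/mol.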